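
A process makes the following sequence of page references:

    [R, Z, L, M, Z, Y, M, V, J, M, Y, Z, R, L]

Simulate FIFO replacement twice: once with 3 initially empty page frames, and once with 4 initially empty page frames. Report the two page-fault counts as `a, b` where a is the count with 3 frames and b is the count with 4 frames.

12, 10

3 frames: F F F F . F . F F F F F F F → 12 faults.
4 frames: F F F F . F . F F . . F F F → 10 faults.
10 < 12: adding a frame reduced faults, as is typical.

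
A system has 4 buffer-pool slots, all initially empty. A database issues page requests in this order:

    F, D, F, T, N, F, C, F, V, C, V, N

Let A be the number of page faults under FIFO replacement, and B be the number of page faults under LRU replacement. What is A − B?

1

Under FIFO: F F . F F . F F F . . . → 7 faults.
Under LRU: F F . F F . F . F . . . → 6 faults.
A − B = 7 − 6 = 1.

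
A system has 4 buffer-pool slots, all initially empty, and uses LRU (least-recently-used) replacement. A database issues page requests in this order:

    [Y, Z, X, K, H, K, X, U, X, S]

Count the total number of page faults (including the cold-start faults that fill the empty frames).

Y → fault, frames {Y}
Z → fault, frames {Y,Z}
X → fault, frames {Y,Z,X}
K → fault, frames {Y,Z,X,K}
H → fault, evict Y, frames {Z,X,K,H}
K → hit
X → hit
U → fault, evict Z, frames {H,K,X,U}
X → hit
S → fault, evict H, frames {K,U,X,S}
Page faults: 7.

7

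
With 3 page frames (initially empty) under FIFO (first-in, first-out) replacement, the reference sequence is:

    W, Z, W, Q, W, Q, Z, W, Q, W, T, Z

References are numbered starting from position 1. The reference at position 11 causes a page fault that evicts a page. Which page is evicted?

pos 1: W -> miss, frames [W]
pos 2: Z -> miss, frames [W, Z]
pos 3: W -> hit
pos 4: Q -> miss, frames [W, Z, Q]
pos 5: W -> hit
pos 6: Q -> hit
pos 7: Z -> hit
pos 8: W -> hit
pos 9: Q -> hit
pos 10: W -> hit
pos 11: T -> miss, evict W, frames [Z, Q, T]
At position 11, page W is evicted.

W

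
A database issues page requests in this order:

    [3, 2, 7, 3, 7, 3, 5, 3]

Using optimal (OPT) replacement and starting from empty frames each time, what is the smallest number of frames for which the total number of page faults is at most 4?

2

f=1: 8 faults
f=2: 4 faults
f=3: 4 faults
f=4: 4 faults
Smallest f with faults ≤ 4 is 2.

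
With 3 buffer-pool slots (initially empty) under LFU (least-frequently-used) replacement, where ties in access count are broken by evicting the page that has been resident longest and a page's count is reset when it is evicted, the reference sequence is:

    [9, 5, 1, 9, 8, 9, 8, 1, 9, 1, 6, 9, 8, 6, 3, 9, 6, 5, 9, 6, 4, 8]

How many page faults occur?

9: fault, frames [9]
5: fault, frames [9, 5]
1: fault, frames [9, 5, 1]
9: hit
8: fault, evict 5, frames [9, 1, 8]
9: hit
8: hit
1: hit
9: hit
1: hit
6: fault, evict 8, frames [9, 1, 6]
9: hit
8: fault, evict 6, frames [9, 1, 8]
6: fault, evict 8, frames [9, 1, 6]
3: fault, evict 6, frames [9, 1, 3]
9: hit
6: fault, evict 3, frames [9, 1, 6]
5: fault, evict 6, frames [9, 1, 5]
9: hit
6: fault, evict 5, frames [9, 1, 6]
4: fault, evict 6, frames [9, 1, 4]
8: fault, evict 4, frames [9, 1, 8]
Page faults: 13.

13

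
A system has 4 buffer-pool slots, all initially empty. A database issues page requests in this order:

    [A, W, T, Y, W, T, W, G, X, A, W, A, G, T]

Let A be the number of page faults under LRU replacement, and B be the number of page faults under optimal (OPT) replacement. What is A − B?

Under LRU: F F F F . . . F F F . . . F → 8 faults.
Under OPT: F F F F . . . F F . . . . F → 7 faults.
A − B = 8 − 7 = 1.

1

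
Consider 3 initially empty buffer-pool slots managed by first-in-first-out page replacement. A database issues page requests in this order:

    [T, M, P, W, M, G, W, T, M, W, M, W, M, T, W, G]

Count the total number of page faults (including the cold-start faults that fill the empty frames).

T -> miss, frames (T)
M -> miss, frames (T M)
P -> miss, frames (T M P)
W -> miss, evict T, frames (M P W)
M -> hit
G -> miss, evict M, frames (P W G)
W -> hit
T -> miss, evict P, frames (W G T)
M -> miss, evict W, frames (G T M)
W -> miss, evict G, frames (T M W)
M -> hit
W -> hit
M -> hit
T -> hit
W -> hit
G -> miss, evict T, frames (M W G)
Page faults: 9.

9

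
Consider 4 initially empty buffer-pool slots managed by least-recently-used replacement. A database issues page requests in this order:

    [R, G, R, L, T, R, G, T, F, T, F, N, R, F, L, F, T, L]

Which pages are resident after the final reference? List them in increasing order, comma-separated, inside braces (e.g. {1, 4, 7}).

R → miss, frames (R)
G → miss, frames (R G)
R → hit
L → miss, frames (G R L)
T → miss, frames (G R L T)
R → hit
G → hit
T → hit
F → miss, evict L, frames (R G T F)
T → hit
F → hit
N → miss, evict R, frames (G T F N)
R → miss, evict G, frames (T F N R)
F → hit
L → miss, evict T, frames (N R F L)
F → hit
T → miss, evict N, frames (R L F T)
L → hit

{F, L, R, T}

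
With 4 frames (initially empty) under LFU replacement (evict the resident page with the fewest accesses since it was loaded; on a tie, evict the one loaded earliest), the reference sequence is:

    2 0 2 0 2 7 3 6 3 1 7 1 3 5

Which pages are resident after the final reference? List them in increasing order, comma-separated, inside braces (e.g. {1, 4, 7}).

{0, 2, 3, 5}

2: miss, frames [2]
0: miss, frames [2, 0]
2: hit
0: hit
2: hit
7: miss, frames [2, 0, 7]
3: miss, frames [2, 0, 7, 3]
6: miss, evict 7, frames [2, 0, 3, 6]
3: hit
1: miss, evict 6, frames [2, 0, 3, 1]
7: miss, evict 1, frames [2, 0, 3, 7]
1: miss, evict 7, frames [2, 0, 3, 1]
3: hit
5: miss, evict 1, frames [2, 0, 3, 5]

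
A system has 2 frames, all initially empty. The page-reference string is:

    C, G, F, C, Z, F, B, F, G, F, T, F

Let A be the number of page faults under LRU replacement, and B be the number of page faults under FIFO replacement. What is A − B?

-1

Under LRU: F F F F F F F . F . F . → 9 faults.
Under FIFO: F F F F F F F . F F F . → 10 faults.
A − B = 9 − 10 = -1.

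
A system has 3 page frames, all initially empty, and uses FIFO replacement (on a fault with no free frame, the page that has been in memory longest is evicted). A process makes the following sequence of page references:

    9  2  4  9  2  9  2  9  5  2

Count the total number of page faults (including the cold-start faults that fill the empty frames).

9 → fault, frames (9)
2 → fault, frames (9 2)
4 → fault, frames (9 2 4)
9 → hit
2 → hit
9 → hit
2 → hit
9 → hit
5 → fault, evict 9, frames (2 4 5)
2 → hit
Page faults: 4.

4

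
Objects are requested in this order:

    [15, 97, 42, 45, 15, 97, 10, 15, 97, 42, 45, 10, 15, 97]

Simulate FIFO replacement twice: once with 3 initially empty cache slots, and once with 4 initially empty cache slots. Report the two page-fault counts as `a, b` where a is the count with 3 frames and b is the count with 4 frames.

3 frames: F F F F F F F . . F F . F F → 11 faults.
4 frames: F F F F . . F F F F F F F F → 12 faults.
12 > 11: adding a frame increased faults — Belady's anomaly.

11, 12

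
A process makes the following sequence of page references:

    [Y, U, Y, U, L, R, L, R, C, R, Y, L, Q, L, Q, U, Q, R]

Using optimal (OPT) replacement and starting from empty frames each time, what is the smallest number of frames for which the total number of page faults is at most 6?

5

f=1: 18 faults
f=2: 10 faults
f=3: 8 faults
f=4: 7 faults
f=5: 6 faults
f=6: 6 faults
Smallest f with faults ≤ 6 is 5.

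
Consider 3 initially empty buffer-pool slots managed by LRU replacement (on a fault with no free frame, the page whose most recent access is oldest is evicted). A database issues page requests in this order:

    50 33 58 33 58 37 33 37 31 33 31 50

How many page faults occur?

50 → miss, frames (50)
33 → miss, frames (50 33)
58 → miss, frames (50 33 58)
33 → hit
58 → hit
37 → miss, evict 50, frames (33 58 37)
33 → hit
37 → hit
31 → miss, evict 58, frames (33 37 31)
33 → hit
31 → hit
50 → miss, evict 37, frames (33 31 50)
Page faults: 6.

6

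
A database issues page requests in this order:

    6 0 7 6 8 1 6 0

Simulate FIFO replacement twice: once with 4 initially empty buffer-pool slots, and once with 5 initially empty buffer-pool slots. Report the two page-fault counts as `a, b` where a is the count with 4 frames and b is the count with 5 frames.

4 frames: F F F . F F F F → 7 faults.
5 frames: F F F . F F . . → 5 faults.
5 < 7: adding a frame reduced faults, as is typical.

7, 5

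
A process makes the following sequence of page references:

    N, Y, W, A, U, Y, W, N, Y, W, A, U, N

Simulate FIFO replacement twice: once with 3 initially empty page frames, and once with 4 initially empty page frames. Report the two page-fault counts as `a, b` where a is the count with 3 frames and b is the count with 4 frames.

3 frames: F F F F F F F F . . F F . → 10 faults.
4 frames: F F F F F . . F F F F F F → 11 faults.
11 > 10: adding a frame increased faults — Belady's anomaly.

10, 11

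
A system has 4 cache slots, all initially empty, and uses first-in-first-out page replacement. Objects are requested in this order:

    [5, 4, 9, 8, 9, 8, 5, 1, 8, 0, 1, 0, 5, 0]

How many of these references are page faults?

7

5 → miss, frames [5]
4 → miss, frames [5, 4]
9 → miss, frames [5, 4, 9]
8 → miss, frames [5, 4, 9, 8]
9 → hit
8 → hit
5 → hit
1 → miss, evict 5, frames [4, 9, 8, 1]
8 → hit
0 → miss, evict 4, frames [9, 8, 1, 0]
1 → hit
0 → hit
5 → miss, evict 9, frames [8, 1, 0, 5]
0 → hit
Page faults: 7.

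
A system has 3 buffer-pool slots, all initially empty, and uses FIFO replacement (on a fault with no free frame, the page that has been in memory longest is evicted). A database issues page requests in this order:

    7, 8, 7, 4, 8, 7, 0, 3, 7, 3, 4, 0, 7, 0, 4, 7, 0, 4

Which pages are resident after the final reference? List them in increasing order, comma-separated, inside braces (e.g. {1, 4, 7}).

7: miss, frames [7]
8: miss, frames [7, 8]
7: hit
4: miss, frames [7, 8, 4]
8: hit
7: hit
0: miss, evict 7, frames [8, 4, 0]
3: miss, evict 8, frames [4, 0, 3]
7: miss, evict 4, frames [0, 3, 7]
3: hit
4: miss, evict 0, frames [3, 7, 4]
0: miss, evict 3, frames [7, 4, 0]
7: hit
0: hit
4: hit
7: hit
0: hit
4: hit

{0, 4, 7}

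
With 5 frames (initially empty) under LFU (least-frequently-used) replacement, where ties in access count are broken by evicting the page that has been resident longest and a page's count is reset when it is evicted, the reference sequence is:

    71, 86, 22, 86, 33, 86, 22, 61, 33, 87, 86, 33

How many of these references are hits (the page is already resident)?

71 -> fault, frames {71}
86 -> fault, frames {71,86}
22 -> fault, frames {71,86,22}
86 -> hit
33 -> fault, frames {71,86,22,33}
86 -> hit
22 -> hit
61 -> fault, frames {71,86,22,33,61}
33 -> hit
87 -> fault, evict 71, frames {86,22,33,61,87}
86 -> hit
33 -> hit
Hits: 6.

6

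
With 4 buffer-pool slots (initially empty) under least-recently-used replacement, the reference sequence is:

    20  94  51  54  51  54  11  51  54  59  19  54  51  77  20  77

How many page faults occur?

9

20 → miss, frames (20)
94 → miss, frames (20 94)
51 → miss, frames (20 94 51)
54 → miss, frames (20 94 51 54)
51 → hit
54 → hit
11 → miss, evict 20, frames (94 51 54 11)
51 → hit
54 → hit
59 → miss, evict 94, frames (11 51 54 59)
19 → miss, evict 11, frames (51 54 59 19)
54 → hit
51 → hit
77 → miss, evict 59, frames (19 54 51 77)
20 → miss, evict 19, frames (54 51 77 20)
77 → hit
Page faults: 9.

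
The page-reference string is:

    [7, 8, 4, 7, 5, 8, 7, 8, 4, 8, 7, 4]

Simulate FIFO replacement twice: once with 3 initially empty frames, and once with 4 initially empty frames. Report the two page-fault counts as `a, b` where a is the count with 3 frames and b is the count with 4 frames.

7, 4

3 frames: F F F . F . F F F . . . → 7 faults.
4 frames: F F F . F . . . . . . . → 4 faults.
4 < 7: adding a frame reduced faults, as is typical.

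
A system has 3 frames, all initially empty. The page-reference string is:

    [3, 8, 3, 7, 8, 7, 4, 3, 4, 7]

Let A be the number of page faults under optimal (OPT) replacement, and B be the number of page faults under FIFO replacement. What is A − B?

-1

Under OPT: F F . F . . F . . . → 4 faults.
Under FIFO: F F . F . . F F . . → 5 faults.
A − B = 4 − 5 = -1.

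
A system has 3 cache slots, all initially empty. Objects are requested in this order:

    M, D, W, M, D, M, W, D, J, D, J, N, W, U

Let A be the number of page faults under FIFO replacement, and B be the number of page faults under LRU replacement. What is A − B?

-1

Under FIFO: F F F . . . . . F . . F . F → 6 faults.
Under LRU: F F F . . . . . F . . F F F → 7 faults.
A − B = 6 − 7 = -1.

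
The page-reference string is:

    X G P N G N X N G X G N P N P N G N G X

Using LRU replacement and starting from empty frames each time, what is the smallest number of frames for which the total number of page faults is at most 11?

f=1: 20 faults
f=2: 12 faults
f=3: 7 faults
f=4: 4 faults
Smallest f with faults ≤ 11 is 3.

3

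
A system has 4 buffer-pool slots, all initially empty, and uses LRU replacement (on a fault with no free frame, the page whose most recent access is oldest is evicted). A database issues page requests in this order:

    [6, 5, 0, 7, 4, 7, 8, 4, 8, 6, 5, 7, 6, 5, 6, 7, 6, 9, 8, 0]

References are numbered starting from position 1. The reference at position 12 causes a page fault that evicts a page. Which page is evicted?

4

pos 1: 6: miss, frames [6]
pos 2: 5: miss, frames [6, 5]
pos 3: 0: miss, frames [6, 5, 0]
pos 4: 7: miss, frames [6, 5, 0, 7]
pos 5: 4: miss, evict 6, frames [5, 0, 7, 4]
pos 6: 7: hit
pos 7: 8: miss, evict 5, frames [0, 4, 7, 8]
pos 8: 4: hit
pos 9: 8: hit
pos 10: 6: miss, evict 0, frames [7, 4, 8, 6]
pos 11: 5: miss, evict 7, frames [4, 8, 6, 5]
pos 12: 7: miss, evict 4, frames [8, 6, 5, 7]
At position 12, page 4 is evicted.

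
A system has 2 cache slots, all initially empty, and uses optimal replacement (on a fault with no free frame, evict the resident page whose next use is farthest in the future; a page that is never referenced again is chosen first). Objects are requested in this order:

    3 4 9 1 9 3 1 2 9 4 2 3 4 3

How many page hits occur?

3 -> fault, frames (3)
4 -> fault, frames (3 4)
9 -> fault, evict 4, frames (3 9)
1 -> fault, evict 3, frames (9 1)
9 -> hit
3 -> fault, evict 9, frames (1 3)
1 -> hit
2 -> fault, evict 1, frames (3 2)
9 -> fault, evict 3, frames (2 9)
4 -> fault, evict 9, frames (2 4)
2 -> hit
3 -> fault, evict 2, frames (4 3)
4 -> hit
3 -> hit
Hits: 5.

5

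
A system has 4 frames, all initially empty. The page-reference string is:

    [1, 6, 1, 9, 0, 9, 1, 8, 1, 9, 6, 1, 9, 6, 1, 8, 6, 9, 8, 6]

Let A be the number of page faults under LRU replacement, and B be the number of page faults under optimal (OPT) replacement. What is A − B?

1

Under LRU: F F . F F . . F . . F . . . . . . . . . → 6 faults.
Under OPT: F F . F F . . F . . . . . . . . . . . . → 5 faults.
A − B = 6 − 5 = 1.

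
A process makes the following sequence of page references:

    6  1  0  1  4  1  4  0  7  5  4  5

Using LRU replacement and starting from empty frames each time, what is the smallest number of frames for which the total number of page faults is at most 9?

f=1: 12 faults
f=2: 8 faults
f=3: 7 faults
f=4: 6 faults
f=5: 6 faults
f=6: 6 faults
Smallest f with faults ≤ 9 is 2.

2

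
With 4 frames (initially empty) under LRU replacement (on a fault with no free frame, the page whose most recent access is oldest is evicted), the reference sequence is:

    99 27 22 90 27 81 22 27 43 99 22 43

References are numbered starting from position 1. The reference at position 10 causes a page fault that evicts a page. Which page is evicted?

81

pos 1: 99: miss, frames {99}
pos 2: 27: miss, frames {99,27}
pos 3: 22: miss, frames {99,27,22}
pos 4: 90: miss, frames {99,27,22,90}
pos 5: 27: hit
pos 6: 81: miss, evict 99, frames {22,90,27,81}
pos 7: 22: hit
pos 8: 27: hit
pos 9: 43: miss, evict 90, frames {81,22,27,43}
pos 10: 99: miss, evict 81, frames {22,27,43,99}
At position 10, page 81 is evicted.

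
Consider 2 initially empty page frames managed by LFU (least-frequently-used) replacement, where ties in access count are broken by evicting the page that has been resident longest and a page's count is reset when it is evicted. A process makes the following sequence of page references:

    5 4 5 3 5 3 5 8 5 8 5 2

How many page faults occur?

5 → fault, frames {5}
4 → fault, frames {5,4}
5 → hit
3 → fault, evict 4, frames {5,3}
5 → hit
3 → hit
5 → hit
8 → fault, evict 3, frames {5,8}
5 → hit
8 → hit
5 → hit
2 → fault, evict 8, frames {5,2}
Page faults: 5.

5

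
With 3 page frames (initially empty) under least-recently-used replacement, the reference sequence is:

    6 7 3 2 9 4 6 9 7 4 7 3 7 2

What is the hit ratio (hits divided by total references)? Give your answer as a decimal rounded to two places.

6 → fault, frames (6)
7 → fault, frames (6 7)
3 → fault, frames (6 7 3)
2 → fault, evict 6, frames (7 3 2)
9 → fault, evict 7, frames (3 2 9)
4 → fault, evict 3, frames (2 9 4)
6 → fault, evict 2, frames (9 4 6)
9 → hit
7 → fault, evict 4, frames (6 9 7)
4 → fault, evict 6, frames (9 7 4)
7 → hit
3 → fault, evict 9, frames (4 7 3)
7 → hit
2 → fault, evict 4, frames (3 7 2)
Hits: 3 of 14 references → 3/14 = 0.2143.

0.21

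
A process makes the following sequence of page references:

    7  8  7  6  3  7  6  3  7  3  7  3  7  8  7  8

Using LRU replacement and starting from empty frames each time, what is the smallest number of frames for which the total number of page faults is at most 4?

f=1: 16 faults
f=2: 9 faults
f=3: 5 faults
f=4: 4 faults
Smallest f with faults ≤ 4 is 4.

4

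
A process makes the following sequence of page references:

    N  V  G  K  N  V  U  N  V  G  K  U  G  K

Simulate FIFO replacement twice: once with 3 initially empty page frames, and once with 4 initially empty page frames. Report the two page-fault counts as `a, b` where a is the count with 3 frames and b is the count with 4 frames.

9, 10

3 frames: F F F F F F F . . F F . . . → 9 faults.
4 frames: F F F F . . F F F F F F . . → 10 faults.
10 > 9: adding a frame increased faults — Belady's anomaly.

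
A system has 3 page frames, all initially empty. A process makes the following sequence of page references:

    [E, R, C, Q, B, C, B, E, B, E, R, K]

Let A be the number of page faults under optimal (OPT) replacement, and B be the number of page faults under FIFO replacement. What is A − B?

Under OPT: F F F F F . . . . . F F → 7 faults.
Under FIFO: F F F F F . . F . . F F → 8 faults.
A − B = 7 − 8 = -1.

-1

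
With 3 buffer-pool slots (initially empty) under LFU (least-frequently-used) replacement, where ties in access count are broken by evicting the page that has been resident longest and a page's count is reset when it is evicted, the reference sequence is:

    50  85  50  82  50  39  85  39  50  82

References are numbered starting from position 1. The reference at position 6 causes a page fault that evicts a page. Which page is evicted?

85

pos 1: 50: fault, frames [50]
pos 2: 85: fault, frames [50, 85]
pos 3: 50: hit
pos 4: 82: fault, frames [50, 85, 82]
pos 5: 50: hit
pos 6: 39: fault, evict 85, frames [50, 82, 39]
At position 6, page 85 is evicted.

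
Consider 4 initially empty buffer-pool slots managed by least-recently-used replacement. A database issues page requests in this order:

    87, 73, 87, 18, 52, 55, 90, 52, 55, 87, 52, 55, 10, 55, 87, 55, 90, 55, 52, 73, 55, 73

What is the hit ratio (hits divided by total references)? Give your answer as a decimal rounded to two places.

0.50

87: miss, frames [87]
73: miss, frames [87, 73]
87: hit
18: miss, frames [73, 87, 18]
52: miss, frames [73, 87, 18, 52]
55: miss, evict 73, frames [87, 18, 52, 55]
90: miss, evict 87, frames [18, 52, 55, 90]
52: hit
55: hit
87: miss, evict 18, frames [90, 52, 55, 87]
52: hit
55: hit
10: miss, evict 90, frames [87, 52, 55, 10]
55: hit
87: hit
55: hit
90: miss, evict 52, frames [10, 87, 55, 90]
55: hit
52: miss, evict 10, frames [87, 90, 55, 52]
73: miss, evict 87, frames [90, 55, 52, 73]
55: hit
73: hit
Hits: 11 of 22 references → 11/22 = 0.5000.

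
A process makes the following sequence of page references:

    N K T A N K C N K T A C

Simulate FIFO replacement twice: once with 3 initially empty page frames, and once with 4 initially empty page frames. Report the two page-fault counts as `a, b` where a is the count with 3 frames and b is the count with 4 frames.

3 frames: F F F F F F F . . F F . → 9 faults.
4 frames: F F F F . . F F F F F F → 10 faults.
10 > 9: adding a frame increased faults — Belady's anomaly.

9, 10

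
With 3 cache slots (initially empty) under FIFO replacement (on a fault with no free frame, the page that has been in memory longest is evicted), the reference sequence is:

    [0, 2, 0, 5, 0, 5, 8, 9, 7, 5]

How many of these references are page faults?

7

0 → fault, frames (0)
2 → fault, frames (0 2)
0 → hit
5 → fault, frames (0 2 5)
0 → hit
5 → hit
8 → fault, evict 0, frames (2 5 8)
9 → fault, evict 2, frames (5 8 9)
7 → fault, evict 5, frames (8 9 7)
5 → fault, evict 8, frames (9 7 5)
Page faults: 7.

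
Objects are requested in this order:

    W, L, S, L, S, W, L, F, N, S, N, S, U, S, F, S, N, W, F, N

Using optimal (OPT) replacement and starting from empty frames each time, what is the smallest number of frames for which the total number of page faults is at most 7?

4

f=1: 20 faults
f=2: 12 faults
f=3: 8 faults
f=4: 7 faults
f=5: 6 faults
f=6: 6 faults
Smallest f with faults ≤ 7 is 4.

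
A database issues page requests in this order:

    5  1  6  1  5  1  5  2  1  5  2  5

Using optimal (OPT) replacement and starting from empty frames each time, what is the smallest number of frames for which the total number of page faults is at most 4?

f=1: 12 faults
f=2: 6 faults
f=3: 4 faults
f=4: 4 faults
Smallest f with faults ≤ 4 is 3.

3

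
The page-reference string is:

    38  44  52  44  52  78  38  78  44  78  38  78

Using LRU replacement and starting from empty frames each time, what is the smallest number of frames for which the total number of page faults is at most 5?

f=1: 12 faults
f=2: 7 faults
f=3: 6 faults
f=4: 4 faults
Smallest f with faults ≤ 5 is 4.

4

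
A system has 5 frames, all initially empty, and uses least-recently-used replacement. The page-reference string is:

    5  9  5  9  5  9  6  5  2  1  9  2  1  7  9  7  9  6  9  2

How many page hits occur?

13

5: miss, frames [5]
9: miss, frames [5, 9]
5: hit
9: hit
5: hit
9: hit
6: miss, frames [5, 9, 6]
5: hit
2: miss, frames [9, 6, 5, 2]
1: miss, frames [9, 6, 5, 2, 1]
9: hit
2: hit
1: hit
7: miss, evict 6, frames [5, 9, 2, 1, 7]
9: hit
7: hit
9: hit
6: miss, evict 5, frames [2, 1, 7, 9, 6]
9: hit
2: hit
Hits: 13.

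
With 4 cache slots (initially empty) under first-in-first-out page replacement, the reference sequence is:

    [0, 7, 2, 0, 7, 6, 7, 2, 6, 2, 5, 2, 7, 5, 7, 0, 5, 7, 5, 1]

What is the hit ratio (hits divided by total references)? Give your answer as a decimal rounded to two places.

0 -> fault, frames (0)
7 -> fault, frames (0 7)
2 -> fault, frames (0 7 2)
0 -> hit
7 -> hit
6 -> fault, frames (0 7 2 6)
7 -> hit
2 -> hit
6 -> hit
2 -> hit
5 -> fault, evict 0, frames (7 2 6 5)
2 -> hit
7 -> hit
5 -> hit
7 -> hit
0 -> fault, evict 7, frames (2 6 5 0)
5 -> hit
7 -> fault, evict 2, frames (6 5 0 7)
5 -> hit
1 -> fault, evict 6, frames (5 0 7 1)
Hits: 12 of 20 references → 12/20 = 0.6000.

0.60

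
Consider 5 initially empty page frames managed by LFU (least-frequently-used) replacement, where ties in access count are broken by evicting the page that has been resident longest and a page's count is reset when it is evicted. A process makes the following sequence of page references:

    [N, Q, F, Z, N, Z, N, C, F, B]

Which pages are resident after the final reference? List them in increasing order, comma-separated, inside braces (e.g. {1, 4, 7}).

N -> miss, frames {N}
Q -> miss, frames {N,Q}
F -> miss, frames {N,Q,F}
Z -> miss, frames {N,Q,F,Z}
N -> hit
Z -> hit
N -> hit
C -> miss, frames {N,Q,F,Z,C}
F -> hit
B -> miss, evict Q, frames {N,F,Z,C,B}

{B, C, F, N, Z}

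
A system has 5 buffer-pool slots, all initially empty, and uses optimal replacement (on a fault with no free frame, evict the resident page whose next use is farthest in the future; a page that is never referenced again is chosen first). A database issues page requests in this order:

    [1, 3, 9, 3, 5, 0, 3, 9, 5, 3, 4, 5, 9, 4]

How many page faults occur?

6

1 -> fault, frames {1}
3 -> fault, frames {1,3}
9 -> fault, frames {1,3,9}
3 -> hit
5 -> fault, frames {1,3,9,5}
0 -> fault, frames {1,3,9,5,0}
3 -> hit
9 -> hit
5 -> hit
3 -> hit
4 -> fault, evict 0, frames {1,3,9,5,4}
5 -> hit
9 -> hit
4 -> hit
Page faults: 6.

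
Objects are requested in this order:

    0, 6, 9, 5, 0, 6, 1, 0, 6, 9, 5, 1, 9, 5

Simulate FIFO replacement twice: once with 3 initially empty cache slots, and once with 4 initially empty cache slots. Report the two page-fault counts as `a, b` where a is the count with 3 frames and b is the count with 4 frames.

9, 10

3 frames: F F F F F F F . . F F . . . → 9 faults.
4 frames: F F F F . . F F F F F F . . → 10 faults.
10 > 9: adding a frame increased faults — Belady's anomaly.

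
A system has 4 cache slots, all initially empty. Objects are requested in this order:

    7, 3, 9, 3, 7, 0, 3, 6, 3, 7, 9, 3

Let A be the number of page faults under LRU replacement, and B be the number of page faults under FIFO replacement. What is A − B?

Under LRU: F F F . . F . F . . F . → 6 faults.
Under FIFO: F F F . . F . F . F . F → 7 faults.
A − B = 6 − 7 = -1.

-1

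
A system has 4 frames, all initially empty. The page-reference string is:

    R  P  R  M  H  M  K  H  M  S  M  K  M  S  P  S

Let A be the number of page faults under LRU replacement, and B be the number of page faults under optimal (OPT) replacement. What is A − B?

1

Under LRU: F F . F F . F . . F . . . . F . → 7 faults.
Under OPT: F F . F F . F . . F . . . . . . → 6 faults.
A − B = 7 − 6 = 1.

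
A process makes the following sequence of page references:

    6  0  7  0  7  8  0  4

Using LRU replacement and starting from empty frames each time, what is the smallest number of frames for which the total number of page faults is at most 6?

2

f=1: 8 faults
f=2: 6 faults
f=3: 5 faults
f=4: 5 faults
f=5: 5 faults
Smallest f with faults ≤ 6 is 2.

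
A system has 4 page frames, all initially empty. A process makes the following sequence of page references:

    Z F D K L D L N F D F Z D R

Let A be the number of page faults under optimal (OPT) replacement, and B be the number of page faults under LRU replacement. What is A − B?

-2

Under OPT: F F F F F . . F . . . . . F → 7 faults.
Under LRU: F F F F F . . F F . . F . F → 9 faults.
A − B = 7 − 9 = -2.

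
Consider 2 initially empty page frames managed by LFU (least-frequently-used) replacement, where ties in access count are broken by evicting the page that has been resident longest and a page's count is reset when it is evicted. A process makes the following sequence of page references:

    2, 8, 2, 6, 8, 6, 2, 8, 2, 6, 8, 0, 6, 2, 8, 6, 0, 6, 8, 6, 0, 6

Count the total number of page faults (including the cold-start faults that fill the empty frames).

2 → miss, frames {2}
8 → miss, frames {2,8}
2 → hit
6 → miss, evict 8, frames {2,6}
8 → miss, evict 6, frames {2,8}
6 → miss, evict 8, frames {2,6}
2 → hit
8 → miss, evict 6, frames {2,8}
2 → hit
6 → miss, evict 8, frames {2,6}
8 → miss, evict 6, frames {2,8}
0 → miss, evict 8, frames {2,0}
6 → miss, evict 0, frames {2,6}
2 → hit
8 → miss, evict 6, frames {2,8}
6 → miss, evict 8, frames {2,6}
0 → miss, evict 6, frames {2,0}
6 → miss, evict 0, frames {2,6}
8 → miss, evict 6, frames {2,8}
6 → miss, evict 8, frames {2,6}
0 → miss, evict 6, frames {2,0}
6 → miss, evict 0, frames {2,6}
Page faults: 18.

18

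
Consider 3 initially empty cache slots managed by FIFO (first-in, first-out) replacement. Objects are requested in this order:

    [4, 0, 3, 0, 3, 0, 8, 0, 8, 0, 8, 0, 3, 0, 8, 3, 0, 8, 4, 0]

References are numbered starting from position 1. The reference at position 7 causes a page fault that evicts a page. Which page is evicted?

4

pos 1: 4 → miss, frames (4)
pos 2: 0 → miss, frames (4 0)
pos 3: 3 → miss, frames (4 0 3)
pos 4: 0 → hit
pos 5: 3 → hit
pos 6: 0 → hit
pos 7: 8 → miss, evict 4, frames (0 3 8)
At position 7, page 4 is evicted.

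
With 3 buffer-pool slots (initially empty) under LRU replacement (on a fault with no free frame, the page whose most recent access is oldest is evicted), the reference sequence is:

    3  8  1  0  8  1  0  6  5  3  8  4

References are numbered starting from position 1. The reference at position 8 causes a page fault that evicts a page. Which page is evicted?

8

pos 1: 3: miss, frames {3}
pos 2: 8: miss, frames {3,8}
pos 3: 1: miss, frames {3,8,1}
pos 4: 0: miss, evict 3, frames {8,1,0}
pos 5: 8: hit
pos 6: 1: hit
pos 7: 0: hit
pos 8: 6: miss, evict 8, frames {1,0,6}
At position 8, page 8 is evicted.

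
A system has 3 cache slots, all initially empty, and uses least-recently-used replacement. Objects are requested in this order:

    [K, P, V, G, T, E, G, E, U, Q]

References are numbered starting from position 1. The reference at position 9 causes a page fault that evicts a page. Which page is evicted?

T

pos 1: K → miss, frames {K}
pos 2: P → miss, frames {K,P}
pos 3: V → miss, frames {K,P,V}
pos 4: G → miss, evict K, frames {P,V,G}
pos 5: T → miss, evict P, frames {V,G,T}
pos 6: E → miss, evict V, frames {G,T,E}
pos 7: G → hit
pos 8: E → hit
pos 9: U → miss, evict T, frames {G,E,U}
At position 9, page T is evicted.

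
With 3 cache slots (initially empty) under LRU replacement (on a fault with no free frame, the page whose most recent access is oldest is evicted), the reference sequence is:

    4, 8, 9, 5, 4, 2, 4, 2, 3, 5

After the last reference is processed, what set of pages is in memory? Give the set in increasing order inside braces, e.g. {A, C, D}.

{2, 3, 5}

4 -> fault, frames {4}
8 -> fault, frames {4,8}
9 -> fault, frames {4,8,9}
5 -> fault, evict 4, frames {8,9,5}
4 -> fault, evict 8, frames {9,5,4}
2 -> fault, evict 9, frames {5,4,2}
4 -> hit
2 -> hit
3 -> fault, evict 5, frames {4,2,3}
5 -> fault, evict 4, frames {2,3,5}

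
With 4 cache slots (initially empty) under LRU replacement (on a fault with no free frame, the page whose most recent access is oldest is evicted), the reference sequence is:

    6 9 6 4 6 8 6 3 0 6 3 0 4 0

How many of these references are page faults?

7

6 -> miss, frames (6)
9 -> miss, frames (6 9)
6 -> hit
4 -> miss, frames (9 6 4)
6 -> hit
8 -> miss, frames (9 4 6 8)
6 -> hit
3 -> miss, evict 9, frames (4 8 6 3)
0 -> miss, evict 4, frames (8 6 3 0)
6 -> hit
3 -> hit
0 -> hit
4 -> miss, evict 8, frames (6 3 0 4)
0 -> hit
Page faults: 7.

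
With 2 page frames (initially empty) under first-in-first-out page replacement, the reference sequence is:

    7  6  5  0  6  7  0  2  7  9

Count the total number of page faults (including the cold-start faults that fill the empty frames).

7: fault, frames (7)
6: fault, frames (7 6)
5: fault, evict 7, frames (6 5)
0: fault, evict 6, frames (5 0)
6: fault, evict 5, frames (0 6)
7: fault, evict 0, frames (6 7)
0: fault, evict 6, frames (7 0)
2: fault, evict 7, frames (0 2)
7: fault, evict 0, frames (2 7)
9: fault, evict 2, frames (7 9)
Page faults: 10.

10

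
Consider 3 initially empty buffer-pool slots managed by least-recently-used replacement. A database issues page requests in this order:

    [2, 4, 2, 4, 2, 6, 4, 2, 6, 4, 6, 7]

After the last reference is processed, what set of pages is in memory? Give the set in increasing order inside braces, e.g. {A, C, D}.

{4, 6, 7}

2 -> miss, frames {2}
4 -> miss, frames {2,4}
2 -> hit
4 -> hit
2 -> hit
6 -> miss, frames {4,2,6}
4 -> hit
2 -> hit
6 -> hit
4 -> hit
6 -> hit
7 -> miss, evict 2, frames {4,6,7}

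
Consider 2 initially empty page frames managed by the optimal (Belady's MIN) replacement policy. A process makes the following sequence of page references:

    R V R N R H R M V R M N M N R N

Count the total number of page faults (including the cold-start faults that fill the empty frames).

R -> fault, frames {R}
V -> fault, frames {R,V}
R -> hit
N -> fault, evict V, frames {R,N}
R -> hit
H -> fault, evict N, frames {R,H}
R -> hit
M -> fault, evict H, frames {R,M}
V -> fault, evict M, frames {R,V}
R -> hit
M -> fault, evict V, frames {R,M}
N -> fault, evict R, frames {M,N}
M -> hit
N -> hit
R -> fault, evict M, frames {N,R}
N -> hit
Page faults: 9.

9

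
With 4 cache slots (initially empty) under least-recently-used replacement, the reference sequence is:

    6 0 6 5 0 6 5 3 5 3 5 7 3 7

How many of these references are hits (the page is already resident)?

6 -> fault, frames {6}
0 -> fault, frames {6,0}
6 -> hit
5 -> fault, frames {0,6,5}
0 -> hit
6 -> hit
5 -> hit
3 -> fault, frames {0,6,5,3}
5 -> hit
3 -> hit
5 -> hit
7 -> fault, evict 0, frames {6,3,5,7}
3 -> hit
7 -> hit
Hits: 9.

9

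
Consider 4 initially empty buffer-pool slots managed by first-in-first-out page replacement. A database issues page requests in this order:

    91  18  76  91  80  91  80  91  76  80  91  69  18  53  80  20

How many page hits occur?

91 → fault, frames {91}
18 → fault, frames {91,18}
76 → fault, frames {91,18,76}
91 → hit
80 → fault, frames {91,18,76,80}
91 → hit
80 → hit
91 → hit
76 → hit
80 → hit
91 → hit
69 → fault, evict 91, frames {18,76,80,69}
18 → hit
53 → fault, evict 18, frames {76,80,69,53}
80 → hit
20 → fault, evict 76, frames {80,69,53,20}
Hits: 9.

9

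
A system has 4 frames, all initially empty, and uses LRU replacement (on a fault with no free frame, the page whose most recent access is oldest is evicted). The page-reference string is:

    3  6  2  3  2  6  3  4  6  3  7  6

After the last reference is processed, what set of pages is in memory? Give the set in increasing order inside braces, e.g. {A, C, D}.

{3, 4, 6, 7}

3 -> fault, frames {3}
6 -> fault, frames {3,6}
2 -> fault, frames {3,6,2}
3 -> hit
2 -> hit
6 -> hit
3 -> hit
4 -> fault, frames {2,6,3,4}
6 -> hit
3 -> hit
7 -> fault, evict 2, frames {4,6,3,7}
6 -> hit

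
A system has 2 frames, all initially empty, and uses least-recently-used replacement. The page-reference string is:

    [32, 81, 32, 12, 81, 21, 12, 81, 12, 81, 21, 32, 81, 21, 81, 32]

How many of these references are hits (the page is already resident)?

4

32 → miss, frames [32]
81 → miss, frames [32, 81]
32 → hit
12 → miss, evict 81, frames [32, 12]
81 → miss, evict 32, frames [12, 81]
21 → miss, evict 12, frames [81, 21]
12 → miss, evict 81, frames [21, 12]
81 → miss, evict 21, frames [12, 81]
12 → hit
81 → hit
21 → miss, evict 12, frames [81, 21]
32 → miss, evict 81, frames [21, 32]
81 → miss, evict 21, frames [32, 81]
21 → miss, evict 32, frames [81, 21]
81 → hit
32 → miss, evict 21, frames [81, 32]
Hits: 4.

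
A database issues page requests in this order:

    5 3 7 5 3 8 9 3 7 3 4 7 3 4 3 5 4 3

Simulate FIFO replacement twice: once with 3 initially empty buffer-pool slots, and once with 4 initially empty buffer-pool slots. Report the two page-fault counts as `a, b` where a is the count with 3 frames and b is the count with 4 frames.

3 frames: F F F . . F F F F . F . . . . F . F → 10 faults.
4 frames: F F F . . F F . . . F . F . . F . . → 8 faults.
8 < 10: adding a frame reduced faults, as is typical.

10, 8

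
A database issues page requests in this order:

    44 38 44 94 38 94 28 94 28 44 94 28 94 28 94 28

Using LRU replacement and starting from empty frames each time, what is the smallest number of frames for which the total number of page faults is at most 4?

f=1: 16 faults
f=2: 8 faults
f=3: 5 faults
f=4: 4 faults
Smallest f with faults ≤ 4 is 4.

4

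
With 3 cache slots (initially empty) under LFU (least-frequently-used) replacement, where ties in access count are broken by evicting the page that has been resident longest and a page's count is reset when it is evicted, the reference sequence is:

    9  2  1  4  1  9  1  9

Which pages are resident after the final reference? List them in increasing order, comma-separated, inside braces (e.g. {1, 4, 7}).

9: fault, frames {9}
2: fault, frames {9,2}
1: fault, frames {9,2,1}
4: fault, evict 9, frames {2,1,4}
1: hit
9: fault, evict 2, frames {1,4,9}
1: hit
9: hit

{1, 4, 9}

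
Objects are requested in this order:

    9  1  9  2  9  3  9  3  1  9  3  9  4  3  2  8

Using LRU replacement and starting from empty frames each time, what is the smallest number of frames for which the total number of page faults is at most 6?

f=1: 16 faults
f=2: 11 faults
f=3: 8 faults
f=4: 7 faults
f=5: 6 faults
f=6: 6 faults
Smallest f with faults ≤ 6 is 5.

5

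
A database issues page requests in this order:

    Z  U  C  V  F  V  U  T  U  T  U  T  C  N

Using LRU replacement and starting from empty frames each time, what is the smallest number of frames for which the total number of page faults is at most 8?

4

f=1: 14 faults
f=2: 9 faults
f=3: 9 faults
f=4: 8 faults
f=5: 7 faults
f=6: 7 faults
f=7: 7 faults
Smallest f with faults ≤ 8 is 4.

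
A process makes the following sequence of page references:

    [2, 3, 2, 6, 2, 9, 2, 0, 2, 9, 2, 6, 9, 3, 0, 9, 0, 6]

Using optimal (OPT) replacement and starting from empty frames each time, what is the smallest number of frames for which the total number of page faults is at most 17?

f=1: 18 faults
f=2: 10 faults
f=3: 8 faults
f=4: 6 faults
f=5: 5 faults
Smallest f with faults ≤ 17 is 2.

2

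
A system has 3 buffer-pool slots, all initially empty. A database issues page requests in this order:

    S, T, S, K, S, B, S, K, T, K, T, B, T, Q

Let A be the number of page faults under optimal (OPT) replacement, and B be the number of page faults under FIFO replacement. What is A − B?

Under OPT: F F . F . F . . F . . . . F → 6 faults.
Under FIFO: F F . F . F F . F F . F . F → 9 faults.
A − B = 6 − 9 = -3.

-3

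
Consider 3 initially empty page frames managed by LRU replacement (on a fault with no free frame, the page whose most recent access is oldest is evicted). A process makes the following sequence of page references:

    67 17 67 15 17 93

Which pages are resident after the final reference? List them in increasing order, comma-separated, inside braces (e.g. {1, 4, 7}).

{15, 17, 93}

67 -> fault, frames {67}
17 -> fault, frames {67,17}
67 -> hit
15 -> fault, frames {17,67,15}
17 -> hit
93 -> fault, evict 67, frames {15,17,93}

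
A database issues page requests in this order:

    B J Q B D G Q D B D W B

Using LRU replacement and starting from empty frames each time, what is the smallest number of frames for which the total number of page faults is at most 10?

f=1: 12 faults
f=2: 11 faults
f=3: 8 faults
f=4: 6 faults
f=5: 6 faults
f=6: 6 faults
Smallest f with faults ≤ 10 is 3.

3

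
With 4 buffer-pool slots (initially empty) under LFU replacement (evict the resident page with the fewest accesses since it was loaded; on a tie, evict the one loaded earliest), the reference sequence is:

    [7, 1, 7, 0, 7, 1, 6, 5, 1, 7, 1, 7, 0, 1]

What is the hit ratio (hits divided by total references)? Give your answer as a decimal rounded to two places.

7: fault, frames [7]
1: fault, frames [7, 1]
7: hit
0: fault, frames [7, 1, 0]
7: hit
1: hit
6: fault, frames [7, 1, 0, 6]
5: fault, evict 0, frames [7, 1, 6, 5]
1: hit
7: hit
1: hit
7: hit
0: fault, evict 6, frames [7, 1, 5, 0]
1: hit
Hits: 8 of 14 references → 8/14 = 0.5714.

0.57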